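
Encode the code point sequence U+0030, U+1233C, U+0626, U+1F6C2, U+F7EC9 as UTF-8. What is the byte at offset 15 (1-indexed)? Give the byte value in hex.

1-indexed offset 15 is 0-indexed offset 14.
U+0030 → 1-byte form 30 at offsets 0–0.
U+1233C → 4-byte form F0 92 8C BC at offsets 1–4.
U+0626 → 2-byte form D8 A6 at offsets 5–6.
U+1F6C2 → 4-byte form F0 9F 9B 82 at offsets 7–10.
U+F7EC9 → 4-byte form F3 B7 BB 89 at offsets 11–14.
Offset 14 falls in char 5's range; it's byte 4 of F3 B7 BB 89 = 0x89.

0x89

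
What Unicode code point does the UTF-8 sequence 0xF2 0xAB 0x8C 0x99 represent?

Leading byte 0xF2 = 11110010 matches 11110xxx → 4-byte sequence.
Byte 1: 0xF2 = 11110010, payload 010 (3 bits).
Byte 2: 0xAB = 10101011 (10xxxxxx ✓), payload 101011.
Byte 3: 0x8C = 10001100 (10xxxxxx ✓), payload 001100.
Byte 4: 0x99 = 10011001 (10xxxxxx ✓), payload 011001.
Concatenate: 010101011001100011001 = 0xAB319 (21 bits → U+AB319).

U+AB319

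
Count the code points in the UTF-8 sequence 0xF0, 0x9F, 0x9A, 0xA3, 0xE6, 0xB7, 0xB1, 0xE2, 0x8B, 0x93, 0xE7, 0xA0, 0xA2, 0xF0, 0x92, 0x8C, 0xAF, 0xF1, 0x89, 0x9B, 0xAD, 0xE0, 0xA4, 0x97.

Byte at offset 0: 0xF0 = 11110000 → 4-byte char (#1). Advance 4.
Byte at offset 4: 0xE6 = 11100110 → 3-byte char (#2). Advance 3.
Byte at offset 7: 0xE2 = 11100010 → 3-byte char (#3). Advance 3.
Byte at offset 10: 0xE7 = 11100111 → 3-byte char (#4). Advance 3.
Byte at offset 13: 0xF0 = 11110000 → 4-byte char (#5). Advance 4.
Byte at offset 17: 0xF1 = 11110001 → 4-byte char (#6). Advance 4.
Byte at offset 21: 0xE0 = 11100000 → 3-byte char (#7). Advance 3.
Reached end at offset 24 after 7 code points.

7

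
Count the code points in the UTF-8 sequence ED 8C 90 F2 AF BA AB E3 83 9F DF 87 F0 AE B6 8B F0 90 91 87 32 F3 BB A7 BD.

Byte at offset 0: 0xED = 11101101 → 3-byte char (#1). Advance 3.
Byte at offset 3: 0xF2 = 11110010 → 4-byte char (#2). Advance 4.
Byte at offset 7: 0xE3 = 11100011 → 3-byte char (#3). Advance 3.
Byte at offset 10: 0xDF = 11011111 → 2-byte char (#4). Advance 2.
Byte at offset 12: 0xF0 = 11110000 → 4-byte char (#5). Advance 4.
Byte at offset 16: 0xF0 = 11110000 → 4-byte char (#6). Advance 4.
Byte at offset 20: 0x32 = 00110010 → 1-byte char (#7). Advance 1.
Byte at offset 21: 0xF3 = 11110011 → 4-byte char (#8). Advance 4.
Reached end at offset 25 after 8 code points.

8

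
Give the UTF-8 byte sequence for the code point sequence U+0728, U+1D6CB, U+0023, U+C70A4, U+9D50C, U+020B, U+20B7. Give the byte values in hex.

U+0728: 2-byte form → DC A8.
U+1D6CB: 4-byte form → F0 9D 9B 8B.
U+0023: 1-byte form → 23.
U+C70A4: 4-byte form → F3 87 82 A4.
U+9D50C: 4-byte form → F2 9D 94 8C.
U+020B: 2-byte form → C8 8B.
U+20B7: 3-byte form → E2 82 B7.
Concatenated (20 bytes): DC A8 F0 9D 9B 8B 23 F3 87 82 A4 F2 9D 94 8C C8 8B E2 82 B7.

DC A8 F0 9D 9B 8B 23 F3 87 82 A4 F2 9D 94 8C C8 8B E2 82 B7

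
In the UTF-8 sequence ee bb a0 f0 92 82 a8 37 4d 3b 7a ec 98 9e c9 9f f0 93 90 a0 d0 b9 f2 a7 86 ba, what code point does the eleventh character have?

Offset 0: leading byte 0xEE = 11101110 → 3-byte char #1 = EE BB A0.
Offset 3: leading byte 0xF0 = 11110000 → 4-byte char #2 = F0 92 82 A8.
Offset 7: leading byte 0x37 = 00110111 → 1-byte char #3 = 37.
Offset 8: leading byte 0x4D = 01001101 → 1-byte char #4 = 4D.
Offset 9: leading byte 0x3B = 00111011 → 1-byte char #5 = 3B.
Offset 10: leading byte 0x7A = 01111010 → 1-byte char #6 = 7A.
Offset 11: leading byte 0xEC = 11101100 → 3-byte char #7 = EC 98 9E.
Offset 14: leading byte 0xC9 = 11001001 → 2-byte char #8 = C9 9F.
Offset 16: leading byte 0xF0 = 11110000 → 4-byte char #9 = F0 93 90 A0.
Offset 20: leading byte 0xD0 = 11010000 → 2-byte char #10 = D0 B9.
Offset 22: leading byte 0xF2 = 11110010 → 4-byte char #11 = F2 A7 86 BA.
Leading byte 0xF2 = 11110010 matches 11110xxx → 4-byte sequence.
Byte 1: 0xF2 = 11110010, payload 010 (3 bits).
Byte 2: 0xA7 = 10100111 (10xxxxxx ✓), payload 100111.
Byte 3: 0x86 = 10000110 (10xxxxxx ✓), payload 000110.
Byte 4: 0xBA = 10111010 (10xxxxxx ✓), payload 111010.
Concatenate: 010100111000110111010 = 0xA71BA (21 bits → U+A71BA).

U+A71BA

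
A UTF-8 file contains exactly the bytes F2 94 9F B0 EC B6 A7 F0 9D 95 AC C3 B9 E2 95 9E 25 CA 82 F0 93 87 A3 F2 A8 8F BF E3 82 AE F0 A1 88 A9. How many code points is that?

11

Byte at offset 0: 0xF2 = 11110010 → 4-byte char (#1). Advance 4.
Byte at offset 4: 0xEC = 11101100 → 3-byte char (#2). Advance 3.
Byte at offset 7: 0xF0 = 11110000 → 4-byte char (#3). Advance 4.
Byte at offset 11: 0xC3 = 11000011 → 2-byte char (#4). Advance 2.
Byte at offset 13: 0xE2 = 11100010 → 3-byte char (#5). Advance 3.
Byte at offset 16: 0x25 = 00100101 → 1-byte char (#6). Advance 1.
Byte at offset 17: 0xCA = 11001010 → 2-byte char (#7). Advance 2.
Byte at offset 19: 0xF0 = 11110000 → 4-byte char (#8). Advance 4.
Byte at offset 23: 0xF2 = 11110010 → 4-byte char (#9). Advance 4.
Byte at offset 27: 0xE3 = 11100011 → 3-byte char (#10). Advance 3.
Byte at offset 30: 0xF0 = 11110000 → 4-byte char (#11). Advance 4.
Reached end at offset 34 after 11 code points.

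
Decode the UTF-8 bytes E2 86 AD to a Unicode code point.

Leading byte 0xE2 = 11100010 matches 1110xxxx → 3-byte sequence.
Byte 1: 0xE2 = 11100010, payload 0010 (4 bits).
Byte 2: 0x86 = 10000110 (10xxxxxx ✓), payload 000110.
Byte 3: 0xAD = 10101101 (10xxxxxx ✓), payload 101101.
Concatenate: 0010000110101101 = 0x21AD (16 bits → U+21AD).

U+21AD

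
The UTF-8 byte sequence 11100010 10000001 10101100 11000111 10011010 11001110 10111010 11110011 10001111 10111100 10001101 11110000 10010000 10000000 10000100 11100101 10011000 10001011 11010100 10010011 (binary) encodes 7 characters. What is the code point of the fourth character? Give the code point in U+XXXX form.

U+CFF0D

Offset 0: leading byte 0xE2 = 11100010 → 3-byte char #1 = E2 81 AC.
Offset 3: leading byte 0xC7 = 11000111 → 2-byte char #2 = C7 9A.
Offset 5: leading byte 0xCE = 11001110 → 2-byte char #3 = CE BA.
Offset 7: leading byte 0xF3 = 11110011 → 4-byte char #4 = F3 8F BC 8D.
Leading byte 0xF3 = 11110011 matches 11110xxx → 4-byte sequence.
Byte 1: 0xF3 = 11110011, payload 011 (3 bits).
Byte 2: 0x8F = 10001111 (10xxxxxx ✓), payload 001111.
Byte 3: 0xBC = 10111100 (10xxxxxx ✓), payload 111100.
Byte 4: 0x8D = 10001101 (10xxxxxx ✓), payload 001101.
Concatenate: 011001111111100001101 = 0xCFF0D (21 bits → U+CFF0D).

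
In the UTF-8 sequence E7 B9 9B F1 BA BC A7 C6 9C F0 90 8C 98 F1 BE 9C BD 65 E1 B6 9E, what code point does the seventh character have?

Offset 0: leading byte 0xE7 = 11100111 → 3-byte char #1 = E7 B9 9B.
Offset 3: leading byte 0xF1 = 11110001 → 4-byte char #2 = F1 BA BC A7.
Offset 7: leading byte 0xC6 = 11000110 → 2-byte char #3 = C6 9C.
Offset 9: leading byte 0xF0 = 11110000 → 4-byte char #4 = F0 90 8C 98.
Offset 13: leading byte 0xF1 = 11110001 → 4-byte char #5 = F1 BE 9C BD.
Offset 17: leading byte 0x65 = 01100101 → 1-byte char #6 = 65.
Offset 18: leading byte 0xE1 = 11100001 → 3-byte char #7 = E1 B6 9E.
Leading byte 0xE1 = 11100001 matches 1110xxxx → 3-byte sequence.
Byte 1: 0xE1 = 11100001, payload 0001 (4 bits).
Byte 2: 0xB6 = 10110110 (10xxxxxx ✓), payload 110110.
Byte 3: 0x9E = 10011110 (10xxxxxx ✓), payload 011110.
Concatenate: 0001110110011110 = 0x1D9E (16 bits → U+1D9E).

U+1D9E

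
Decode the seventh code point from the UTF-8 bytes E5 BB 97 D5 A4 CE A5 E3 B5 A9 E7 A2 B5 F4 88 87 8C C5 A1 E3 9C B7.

U+0161

Offset 0: leading byte 0xE5 = 11100101 → 3-byte char #1 = E5 BB 97.
Offset 3: leading byte 0xD5 = 11010101 → 2-byte char #2 = D5 A4.
Offset 5: leading byte 0xCE = 11001110 → 2-byte char #3 = CE A5.
Offset 7: leading byte 0xE3 = 11100011 → 3-byte char #4 = E3 B5 A9.
Offset 10: leading byte 0xE7 = 11100111 → 3-byte char #5 = E7 A2 B5.
Offset 13: leading byte 0xF4 = 11110100 → 4-byte char #6 = F4 88 87 8C.
Offset 17: leading byte 0xC5 = 11000101 → 2-byte char #7 = C5 A1.
Leading byte 0xC5 = 11000101 matches 110xxxxx → 2-byte sequence.
Byte 1: 0xC5 = 11000101, payload 00101 (5 bits).
Byte 2: 0xA1 = 10100001 (10xxxxxx ✓), payload 100001.
Concatenate: 00101100001 = 0x161 (11 bits → U+0161).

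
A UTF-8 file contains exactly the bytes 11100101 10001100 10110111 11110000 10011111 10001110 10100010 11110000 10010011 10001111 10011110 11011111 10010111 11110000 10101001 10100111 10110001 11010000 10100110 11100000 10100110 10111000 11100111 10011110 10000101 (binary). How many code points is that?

8

Byte at offset 0: 0xE5 = 11100101 → 3-byte char (#1). Advance 3.
Byte at offset 3: 0xF0 = 11110000 → 4-byte char (#2). Advance 4.
Byte at offset 7: 0xF0 = 11110000 → 4-byte char (#3). Advance 4.
Byte at offset 11: 0xDF = 11011111 → 2-byte char (#4). Advance 2.
Byte at offset 13: 0xF0 = 11110000 → 4-byte char (#5). Advance 4.
Byte at offset 17: 0xD0 = 11010000 → 2-byte char (#6). Advance 2.
Byte at offset 19: 0xE0 = 11100000 → 3-byte char (#7). Advance 3.
Byte at offset 22: 0xE7 = 11100111 → 3-byte char (#8). Advance 3.
Reached end at offset 25 after 8 code points.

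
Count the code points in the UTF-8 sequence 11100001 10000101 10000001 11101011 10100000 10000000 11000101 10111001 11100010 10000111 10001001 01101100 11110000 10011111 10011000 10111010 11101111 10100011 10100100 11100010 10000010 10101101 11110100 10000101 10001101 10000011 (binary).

9

Byte at offset 0: 0xE1 = 11100001 → 3-byte char (#1). Advance 3.
Byte at offset 3: 0xEB = 11101011 → 3-byte char (#2). Advance 3.
Byte at offset 6: 0xC5 = 11000101 → 2-byte char (#3). Advance 2.
Byte at offset 8: 0xE2 = 11100010 → 3-byte char (#4). Advance 3.
Byte at offset 11: 0x6C = 01101100 → 1-byte char (#5). Advance 1.
Byte at offset 12: 0xF0 = 11110000 → 4-byte char (#6). Advance 4.
Byte at offset 16: 0xEF = 11101111 → 3-byte char (#7). Advance 3.
Byte at offset 19: 0xE2 = 11100010 → 3-byte char (#8). Advance 3.
Byte at offset 22: 0xF4 = 11110100 → 4-byte char (#9). Advance 4.
Reached end at offset 26 after 9 code points.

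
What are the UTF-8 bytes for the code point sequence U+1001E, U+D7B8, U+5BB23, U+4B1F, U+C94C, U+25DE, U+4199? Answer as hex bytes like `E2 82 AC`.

F0 90 80 9E ED 9E B8 F1 9B AC A3 E4 AC 9F EC A5 8C E2 97 9E E4 86 99

U+1001E: 4-byte form → F0 90 80 9E.
U+D7B8: 3-byte form → ED 9E B8.
U+5BB23: 4-byte form → F1 9B AC A3.
U+4B1F: 3-byte form → E4 AC 9F.
U+C94C: 3-byte form → EC A5 8C.
U+25DE: 3-byte form → E2 97 9E.
U+4199: 3-byte form → E4 86 99.
Concatenated (23 bytes): F0 90 80 9E ED 9E B8 F1 9B AC A3 E4 AC 9F EC A5 8C E2 97 9E E4 86 99.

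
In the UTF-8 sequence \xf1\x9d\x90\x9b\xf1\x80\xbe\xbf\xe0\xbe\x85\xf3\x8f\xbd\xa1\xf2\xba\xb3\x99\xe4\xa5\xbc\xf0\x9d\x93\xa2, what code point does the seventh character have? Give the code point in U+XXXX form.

U+1D4E2

Offset 0: leading byte 0xF1 = 11110001 → 4-byte char #1 = F1 9D 90 9B.
Offset 4: leading byte 0xF1 = 11110001 → 4-byte char #2 = F1 80 BE BF.
Offset 8: leading byte 0xE0 = 11100000 → 3-byte char #3 = E0 BE 85.
Offset 11: leading byte 0xF3 = 11110011 → 4-byte char #4 = F3 8F BD A1.
Offset 15: leading byte 0xF2 = 11110010 → 4-byte char #5 = F2 BA B3 99.
Offset 19: leading byte 0xE4 = 11100100 → 3-byte char #6 = E4 A5 BC.
Offset 22: leading byte 0xF0 = 11110000 → 4-byte char #7 = F0 9D 93 A2.
Leading byte 0xF0 = 11110000 matches 11110xxx → 4-byte sequence.
Byte 1: 0xF0 = 11110000, payload 000 (3 bits).
Byte 2: 0x9D = 10011101 (10xxxxxx ✓), payload 011101.
Byte 3: 0x93 = 10010011 (10xxxxxx ✓), payload 010011.
Byte 4: 0xA2 = 10100010 (10xxxxxx ✓), payload 100010.
Concatenate: 000011101010011100010 = 0x1D4E2 (21 bits → U+1D4E2).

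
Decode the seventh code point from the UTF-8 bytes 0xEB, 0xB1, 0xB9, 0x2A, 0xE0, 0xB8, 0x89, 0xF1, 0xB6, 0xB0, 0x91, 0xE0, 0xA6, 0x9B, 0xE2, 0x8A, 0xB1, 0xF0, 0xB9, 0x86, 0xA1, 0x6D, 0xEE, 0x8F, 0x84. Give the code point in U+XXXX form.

Offset 0: leading byte 0xEB = 11101011 → 3-byte char #1 = EB B1 B9.
Offset 3: leading byte 0x2A = 00101010 → 1-byte char #2 = 2A.
Offset 4: leading byte 0xE0 = 11100000 → 3-byte char #3 = E0 B8 89.
Offset 7: leading byte 0xF1 = 11110001 → 4-byte char #4 = F1 B6 B0 91.
Offset 11: leading byte 0xE0 = 11100000 → 3-byte char #5 = E0 A6 9B.
Offset 14: leading byte 0xE2 = 11100010 → 3-byte char #6 = E2 8A B1.
Offset 17: leading byte 0xF0 = 11110000 → 4-byte char #7 = F0 B9 86 A1.
Leading byte 0xF0 = 11110000 matches 11110xxx → 4-byte sequence.
Byte 1: 0xF0 = 11110000, payload 000 (3 bits).
Byte 2: 0xB9 = 10111001 (10xxxxxx ✓), payload 111001.
Byte 3: 0x86 = 10000110 (10xxxxxx ✓), payload 000110.
Byte 4: 0xA1 = 10100001 (10xxxxxx ✓), payload 100001.
Concatenate: 000111001000110100001 = 0x391A1 (21 bits → U+391A1).

U+391A1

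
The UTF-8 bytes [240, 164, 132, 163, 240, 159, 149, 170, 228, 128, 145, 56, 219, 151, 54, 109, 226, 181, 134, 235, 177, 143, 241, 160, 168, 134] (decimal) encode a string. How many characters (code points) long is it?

10

Byte at offset 0: 0xF0 = 11110000 → 4-byte char (#1). Advance 4.
Byte at offset 4: 0xF0 = 11110000 → 4-byte char (#2). Advance 4.
Byte at offset 8: 0xE4 = 11100100 → 3-byte char (#3). Advance 3.
Byte at offset 11: 0x38 = 00111000 → 1-byte char (#4). Advance 1.
Byte at offset 12: 0xDB = 11011011 → 2-byte char (#5). Advance 2.
Byte at offset 14: 0x36 = 00110110 → 1-byte char (#6). Advance 1.
Byte at offset 15: 0x6D = 01101101 → 1-byte char (#7). Advance 1.
Byte at offset 16: 0xE2 = 11100010 → 3-byte char (#8). Advance 3.
Byte at offset 19: 0xEB = 11101011 → 3-byte char (#9). Advance 3.
Byte at offset 22: 0xF1 = 11110001 → 4-byte char (#10). Advance 4.
Reached end at offset 26 after 10 code points.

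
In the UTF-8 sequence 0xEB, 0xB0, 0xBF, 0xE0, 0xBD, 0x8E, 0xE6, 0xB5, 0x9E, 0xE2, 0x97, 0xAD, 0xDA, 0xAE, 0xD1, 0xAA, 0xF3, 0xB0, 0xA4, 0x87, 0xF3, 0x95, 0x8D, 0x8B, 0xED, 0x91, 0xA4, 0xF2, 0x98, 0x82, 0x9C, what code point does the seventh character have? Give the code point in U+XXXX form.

U+F0907

Offset 0: leading byte 0xEB = 11101011 → 3-byte char #1 = EB B0 BF.
Offset 3: leading byte 0xE0 = 11100000 → 3-byte char #2 = E0 BD 8E.
Offset 6: leading byte 0xE6 = 11100110 → 3-byte char #3 = E6 B5 9E.
Offset 9: leading byte 0xE2 = 11100010 → 3-byte char #4 = E2 97 AD.
Offset 12: leading byte 0xDA = 11011010 → 2-byte char #5 = DA AE.
Offset 14: leading byte 0xD1 = 11010001 → 2-byte char #6 = D1 AA.
Offset 16: leading byte 0xF3 = 11110011 → 4-byte char #7 = F3 B0 A4 87.
Leading byte 0xF3 = 11110011 matches 11110xxx → 4-byte sequence.
Byte 1: 0xF3 = 11110011, payload 011 (3 bits).
Byte 2: 0xB0 = 10110000 (10xxxxxx ✓), payload 110000.
Byte 3: 0xA4 = 10100100 (10xxxxxx ✓), payload 100100.
Byte 4: 0x87 = 10000111 (10xxxxxx ✓), payload 000111.
Concatenate: 011110000100100000111 = 0xF0907 (21 bits → U+F0907).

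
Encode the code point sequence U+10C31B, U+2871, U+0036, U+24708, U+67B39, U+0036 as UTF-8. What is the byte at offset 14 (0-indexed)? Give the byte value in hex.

0xAC

U+10C31B → 4-byte form F4 8C 8C 9B at offsets 0–3.
U+2871 → 3-byte form E2 A1 B1 at offsets 4–6.
U+0036 → 1-byte form 36 at offsets 7–7.
U+24708 → 4-byte form F0 A4 9C 88 at offsets 8–11.
U+67B39 → 4-byte form F1 A7 AC B9 at offsets 12–15.
Offset 14 falls in char 5's range; it's byte 3 of F1 A7 AC B9 = 0xAC.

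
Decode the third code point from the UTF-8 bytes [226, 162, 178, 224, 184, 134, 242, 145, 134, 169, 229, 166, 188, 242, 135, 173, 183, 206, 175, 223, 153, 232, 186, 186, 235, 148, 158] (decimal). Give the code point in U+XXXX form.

Offset 0: leading byte 0xE2 = 11100010 → 3-byte char #1 = E2 A2 B2.
Offset 3: leading byte 0xE0 = 11100000 → 3-byte char #2 = E0 B8 86.
Offset 6: leading byte 0xF2 = 11110010 → 4-byte char #3 = F2 91 86 A9.
Leading byte 0xF2 = 11110010 matches 11110xxx → 4-byte sequence.
Byte 1: 0xF2 = 11110010, payload 010 (3 bits).
Byte 2: 0x91 = 10010001 (10xxxxxx ✓), payload 010001.
Byte 3: 0x86 = 10000110 (10xxxxxx ✓), payload 000110.
Byte 4: 0xA9 = 10101001 (10xxxxxx ✓), payload 101001.
Concatenate: 010010001000110101001 = 0x911A9 (21 bits → U+911A9).

U+911A9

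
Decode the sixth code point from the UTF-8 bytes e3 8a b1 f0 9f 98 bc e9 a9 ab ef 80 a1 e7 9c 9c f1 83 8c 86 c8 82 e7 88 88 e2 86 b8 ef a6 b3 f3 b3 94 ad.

U+43306

Offset 0: leading byte 0xE3 = 11100011 → 3-byte char #1 = E3 8A B1.
Offset 3: leading byte 0xF0 = 11110000 → 4-byte char #2 = F0 9F 98 BC.
Offset 7: leading byte 0xE9 = 11101001 → 3-byte char #3 = E9 A9 AB.
Offset 10: leading byte 0xEF = 11101111 → 3-byte char #4 = EF 80 A1.
Offset 13: leading byte 0xE7 = 11100111 → 3-byte char #5 = E7 9C 9C.
Offset 16: leading byte 0xF1 = 11110001 → 4-byte char #6 = F1 83 8C 86.
Leading byte 0xF1 = 11110001 matches 11110xxx → 4-byte sequence.
Byte 1: 0xF1 = 11110001, payload 001 (3 bits).
Byte 2: 0x83 = 10000011 (10xxxxxx ✓), payload 000011.
Byte 3: 0x8C = 10001100 (10xxxxxx ✓), payload 001100.
Byte 4: 0x86 = 10000110 (10xxxxxx ✓), payload 000110.
Concatenate: 001000011001100000110 = 0x43306 (21 bits → U+43306).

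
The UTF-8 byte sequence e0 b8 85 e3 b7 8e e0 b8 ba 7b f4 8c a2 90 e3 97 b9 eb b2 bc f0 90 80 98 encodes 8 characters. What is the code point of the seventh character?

U+BCBC

Offset 0: leading byte 0xE0 = 11100000 → 3-byte char #1 = E0 B8 85.
Offset 3: leading byte 0xE3 = 11100011 → 3-byte char #2 = E3 B7 8E.
Offset 6: leading byte 0xE0 = 11100000 → 3-byte char #3 = E0 B8 BA.
Offset 9: leading byte 0x7B = 01111011 → 1-byte char #4 = 7B.
Offset 10: leading byte 0xF4 = 11110100 → 4-byte char #5 = F4 8C A2 90.
Offset 14: leading byte 0xE3 = 11100011 → 3-byte char #6 = E3 97 B9.
Offset 17: leading byte 0xEB = 11101011 → 3-byte char #7 = EB B2 BC.
Leading byte 0xEB = 11101011 matches 1110xxxx → 3-byte sequence.
Byte 1: 0xEB = 11101011, payload 1011 (4 bits).
Byte 2: 0xB2 = 10110010 (10xxxxxx ✓), payload 110010.
Byte 3: 0xBC = 10111100 (10xxxxxx ✓), payload 111100.
Concatenate: 1011110010111100 = 0xBCBC (16 bits → U+BCBC).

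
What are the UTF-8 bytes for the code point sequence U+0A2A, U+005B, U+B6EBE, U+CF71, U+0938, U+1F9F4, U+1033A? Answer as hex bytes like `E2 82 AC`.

U+0A2A: 3-byte form → E0 A8 AA.
U+005B: 1-byte form → 5B.
U+B6EBE: 4-byte form → F2 B6 BA BE.
U+CF71: 3-byte form → EC BD B1.
U+0938: 3-byte form → E0 A4 B8.
U+1F9F4: 4-byte form → F0 9F A7 B4.
U+1033A: 4-byte form → F0 90 8C BA.
Concatenated (22 bytes): E0 A8 AA 5B F2 B6 BA BE EC BD B1 E0 A4 B8 F0 9F A7 B4 F0 90 8C BA.

E0 A8 AA 5B F2 B6 BA BE EC BD B1 E0 A4 B8 F0 9F A7 B4 F0 90 8C BA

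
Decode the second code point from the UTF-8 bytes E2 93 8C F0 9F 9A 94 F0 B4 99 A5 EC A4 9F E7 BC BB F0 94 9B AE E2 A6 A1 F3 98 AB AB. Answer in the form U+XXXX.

Offset 0: leading byte 0xE2 = 11100010 → 3-byte char #1 = E2 93 8C.
Offset 3: leading byte 0xF0 = 11110000 → 4-byte char #2 = F0 9F 9A 94.
Leading byte 0xF0 = 11110000 matches 11110xxx → 4-byte sequence.
Byte 1: 0xF0 = 11110000, payload 000 (3 bits).
Byte 2: 0x9F = 10011111 (10xxxxxx ✓), payload 011111.
Byte 3: 0x9A = 10011010 (10xxxxxx ✓), payload 011010.
Byte 4: 0x94 = 10010100 (10xxxxxx ✓), payload 010100.
Concatenate: 000011111011010010100 = 0x1F694 (21 bits → U+1F694).

U+1F694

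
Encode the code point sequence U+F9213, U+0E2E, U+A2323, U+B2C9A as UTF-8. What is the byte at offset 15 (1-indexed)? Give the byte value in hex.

1-indexed offset 15 is 0-indexed offset 14.
U+F9213 → 4-byte form F3 B9 88 93 at offsets 0–3.
U+0E2E → 3-byte form E0 B8 AE at offsets 4–6.
U+A2323 → 4-byte form F2 A2 8C A3 at offsets 7–10.
U+B2C9A → 4-byte form F2 B2 B2 9A at offsets 11–14.
Offset 14 falls in char 4's range; it's byte 4 of F2 B2 B2 9A = 0x9A.

0x9A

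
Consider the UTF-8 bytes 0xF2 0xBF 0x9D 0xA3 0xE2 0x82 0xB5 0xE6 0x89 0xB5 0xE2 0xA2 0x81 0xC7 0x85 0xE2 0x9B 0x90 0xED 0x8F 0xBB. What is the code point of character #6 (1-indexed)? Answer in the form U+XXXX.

U+26D0

Offset 0: leading byte 0xF2 = 11110010 → 4-byte char #1 = F2 BF 9D A3.
Offset 4: leading byte 0xE2 = 11100010 → 3-byte char #2 = E2 82 B5.
Offset 7: leading byte 0xE6 = 11100110 → 3-byte char #3 = E6 89 B5.
Offset 10: leading byte 0xE2 = 11100010 → 3-byte char #4 = E2 A2 81.
Offset 13: leading byte 0xC7 = 11000111 → 2-byte char #5 = C7 85.
Offset 15: leading byte 0xE2 = 11100010 → 3-byte char #6 = E2 9B 90.
Leading byte 0xE2 = 11100010 matches 1110xxxx → 3-byte sequence.
Byte 1: 0xE2 = 11100010, payload 0010 (4 bits).
Byte 2: 0x9B = 10011011 (10xxxxxx ✓), payload 011011.
Byte 3: 0x90 = 10010000 (10xxxxxx ✓), payload 010000.
Concatenate: 0010011011010000 = 0x26D0 (16 bits → U+26D0).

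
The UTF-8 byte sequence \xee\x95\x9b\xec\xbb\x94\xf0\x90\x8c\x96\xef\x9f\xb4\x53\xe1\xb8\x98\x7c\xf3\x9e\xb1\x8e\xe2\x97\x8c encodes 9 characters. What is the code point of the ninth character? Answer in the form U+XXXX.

Offset 0: leading byte 0xEE = 11101110 → 3-byte char #1 = EE 95 9B.
Offset 3: leading byte 0xEC = 11101100 → 3-byte char #2 = EC BB 94.
Offset 6: leading byte 0xF0 = 11110000 → 4-byte char #3 = F0 90 8C 96.
Offset 10: leading byte 0xEF = 11101111 → 3-byte char #4 = EF 9F B4.
Offset 13: leading byte 0x53 = 01010011 → 1-byte char #5 = 53.
Offset 14: leading byte 0xE1 = 11100001 → 3-byte char #6 = E1 B8 98.
Offset 17: leading byte 0x7C = 01111100 → 1-byte char #7 = 7C.
Offset 18: leading byte 0xF3 = 11110011 → 4-byte char #8 = F3 9E B1 8E.
Offset 22: leading byte 0xE2 = 11100010 → 3-byte char #9 = E2 97 8C.
Leading byte 0xE2 = 11100010 matches 1110xxxx → 3-byte sequence.
Byte 1: 0xE2 = 11100010, payload 0010 (4 bits).
Byte 2: 0x97 = 10010111 (10xxxxxx ✓), payload 010111.
Byte 3: 0x8C = 10001100 (10xxxxxx ✓), payload 001100.
Concatenate: 0010010111001100 = 0x25CC (16 bits → U+25CC).

U+25CC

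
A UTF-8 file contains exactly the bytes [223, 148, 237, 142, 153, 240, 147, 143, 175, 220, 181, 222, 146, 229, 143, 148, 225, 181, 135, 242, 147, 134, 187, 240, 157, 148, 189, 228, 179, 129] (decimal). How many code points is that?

10

Byte at offset 0: 0xDF = 11011111 → 2-byte char (#1). Advance 2.
Byte at offset 2: 0xED = 11101101 → 3-byte char (#2). Advance 3.
Byte at offset 5: 0xF0 = 11110000 → 4-byte char (#3). Advance 4.
Byte at offset 9: 0xDC = 11011100 → 2-byte char (#4). Advance 2.
Byte at offset 11: 0xDE = 11011110 → 2-byte char (#5). Advance 2.
Byte at offset 13: 0xE5 = 11100101 → 3-byte char (#6). Advance 3.
Byte at offset 16: 0xE1 = 11100001 → 3-byte char (#7). Advance 3.
Byte at offset 19: 0xF2 = 11110010 → 4-byte char (#8). Advance 4.
Byte at offset 23: 0xF0 = 11110000 → 4-byte char (#9). Advance 4.
Byte at offset 27: 0xE4 = 11100100 → 3-byte char (#10). Advance 3.
Reached end at offset 30 after 10 code points.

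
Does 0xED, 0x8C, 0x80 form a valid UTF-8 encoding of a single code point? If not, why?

valid

Leading byte 0xED = 11101101 → 3-byte form.
Continuation bytes 0x8C=10001100, 0x80=10000000 all match 10xxxxxx.
Decoded value 0xD300 is ≥ 0x800 (shortest form) and not a surrogate.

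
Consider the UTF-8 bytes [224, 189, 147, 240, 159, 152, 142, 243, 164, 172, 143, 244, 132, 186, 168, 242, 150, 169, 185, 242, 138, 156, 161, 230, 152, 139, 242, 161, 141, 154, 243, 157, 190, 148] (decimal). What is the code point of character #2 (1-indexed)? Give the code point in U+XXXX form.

U+1F60E

Offset 0: leading byte 0xE0 = 11100000 → 3-byte char #1 = E0 BD 93.
Offset 3: leading byte 0xF0 = 11110000 → 4-byte char #2 = F0 9F 98 8E.
Leading byte 0xF0 = 11110000 matches 11110xxx → 4-byte sequence.
Byte 1: 0xF0 = 11110000, payload 000 (3 bits).
Byte 2: 0x9F = 10011111 (10xxxxxx ✓), payload 011111.
Byte 3: 0x98 = 10011000 (10xxxxxx ✓), payload 011000.
Byte 4: 0x8E = 10001110 (10xxxxxx ✓), payload 001110.
Concatenate: 000011111011000001110 = 0x1F60E (21 bits → U+1F60E).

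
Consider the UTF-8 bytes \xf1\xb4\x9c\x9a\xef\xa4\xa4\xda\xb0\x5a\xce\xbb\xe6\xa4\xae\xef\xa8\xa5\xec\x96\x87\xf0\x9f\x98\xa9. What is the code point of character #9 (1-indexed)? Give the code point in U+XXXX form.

Offset 0: leading byte 0xF1 = 11110001 → 4-byte char #1 = F1 B4 9C 9A.
Offset 4: leading byte 0xEF = 11101111 → 3-byte char #2 = EF A4 A4.
Offset 7: leading byte 0xDA = 11011010 → 2-byte char #3 = DA B0.
Offset 9: leading byte 0x5A = 01011010 → 1-byte char #4 = 5A.
Offset 10: leading byte 0xCE = 11001110 → 2-byte char #5 = CE BB.
Offset 12: leading byte 0xE6 = 11100110 → 3-byte char #6 = E6 A4 AE.
Offset 15: leading byte 0xEF = 11101111 → 3-byte char #7 = EF A8 A5.
Offset 18: leading byte 0xEC = 11101100 → 3-byte char #8 = EC 96 87.
Offset 21: leading byte 0xF0 = 11110000 → 4-byte char #9 = F0 9F 98 A9.
Leading byte 0xF0 = 11110000 matches 11110xxx → 4-byte sequence.
Byte 1: 0xF0 = 11110000, payload 000 (3 bits).
Byte 2: 0x9F = 10011111 (10xxxxxx ✓), payload 011111.
Byte 3: 0x98 = 10011000 (10xxxxxx ✓), payload 011000.
Byte 4: 0xA9 = 10101001 (10xxxxxx ✓), payload 101001.
Concatenate: 000011111011000101001 = 0x1F629 (21 bits → U+1F629).

U+1F629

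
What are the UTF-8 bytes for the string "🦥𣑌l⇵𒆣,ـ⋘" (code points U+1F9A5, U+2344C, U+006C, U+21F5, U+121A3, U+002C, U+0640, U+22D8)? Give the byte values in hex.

F0 9F A6 A5 F0 A3 91 8C 6C E2 87 B5 F0 92 86 A3 2C D9 80 E2 8B 98

U+1F9A5: 4-byte form → F0 9F A6 A5.
U+2344C: 4-byte form → F0 A3 91 8C.
U+006C: 1-byte form → 6C.
U+21F5: 3-byte form → E2 87 B5.
U+121A3: 4-byte form → F0 92 86 A3.
U+002C: 1-byte form → 2C.
U+0640: 2-byte form → D9 80.
U+22D8: 3-byte form → E2 8B 98.
Concatenated (22 bytes): F0 9F A6 A5 F0 A3 91 8C 6C E2 87 B5 F0 92 86 A3 2C D9 80 E2 8B 98.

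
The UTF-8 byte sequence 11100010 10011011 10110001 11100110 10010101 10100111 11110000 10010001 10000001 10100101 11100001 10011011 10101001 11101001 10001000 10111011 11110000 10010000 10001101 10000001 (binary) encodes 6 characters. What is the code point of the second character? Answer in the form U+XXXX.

U+6567

Offset 0: leading byte 0xE2 = 11100010 → 3-byte char #1 = E2 9B B1.
Offset 3: leading byte 0xE6 = 11100110 → 3-byte char #2 = E6 95 A7.
Leading byte 0xE6 = 11100110 matches 1110xxxx → 3-byte sequence.
Byte 1: 0xE6 = 11100110, payload 0110 (4 bits).
Byte 2: 0x95 = 10010101 (10xxxxxx ✓), payload 010101.
Byte 3: 0xA7 = 10100111 (10xxxxxx ✓), payload 100111.
Concatenate: 0110010101100111 = 0x6567 (16 bits → U+6567).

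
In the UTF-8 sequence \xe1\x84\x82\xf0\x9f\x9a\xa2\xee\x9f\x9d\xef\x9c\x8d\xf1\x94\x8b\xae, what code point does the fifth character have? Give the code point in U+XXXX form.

U+542EE

Offset 0: leading byte 0xE1 = 11100001 → 3-byte char #1 = E1 84 82.
Offset 3: leading byte 0xF0 = 11110000 → 4-byte char #2 = F0 9F 9A A2.
Offset 7: leading byte 0xEE = 11101110 → 3-byte char #3 = EE 9F 9D.
Offset 10: leading byte 0xEF = 11101111 → 3-byte char #4 = EF 9C 8D.
Offset 13: leading byte 0xF1 = 11110001 → 4-byte char #5 = F1 94 8B AE.
Leading byte 0xF1 = 11110001 matches 11110xxx → 4-byte sequence.
Byte 1: 0xF1 = 11110001, payload 001 (3 bits).
Byte 2: 0x94 = 10010100 (10xxxxxx ✓), payload 010100.
Byte 3: 0x8B = 10001011 (10xxxxxx ✓), payload 001011.
Byte 4: 0xAE = 10101110 (10xxxxxx ✓), payload 101110.
Concatenate: 001010100001011101110 = 0x542EE (21 bits → U+542EE).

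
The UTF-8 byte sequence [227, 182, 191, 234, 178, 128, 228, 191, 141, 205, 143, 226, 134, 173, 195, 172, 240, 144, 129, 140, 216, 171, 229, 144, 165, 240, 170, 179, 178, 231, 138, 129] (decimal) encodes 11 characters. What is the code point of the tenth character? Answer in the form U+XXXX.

Offset 0: leading byte 0xE3 = 11100011 → 3-byte char #1 = E3 B6 BF.
Offset 3: leading byte 0xEA = 11101010 → 3-byte char #2 = EA B2 80.
Offset 6: leading byte 0xE4 = 11100100 → 3-byte char #3 = E4 BF 8D.
Offset 9: leading byte 0xCD = 11001101 → 2-byte char #4 = CD 8F.
Offset 11: leading byte 0xE2 = 11100010 → 3-byte char #5 = E2 86 AD.
Offset 14: leading byte 0xC3 = 11000011 → 2-byte char #6 = C3 AC.
Offset 16: leading byte 0xF0 = 11110000 → 4-byte char #7 = F0 90 81 8C.
Offset 20: leading byte 0xD8 = 11011000 → 2-byte char #8 = D8 AB.
Offset 22: leading byte 0xE5 = 11100101 → 3-byte char #9 = E5 90 A5.
Offset 25: leading byte 0xF0 = 11110000 → 4-byte char #10 = F0 AA B3 B2.
Leading byte 0xF0 = 11110000 matches 11110xxx → 4-byte sequence.
Byte 1: 0xF0 = 11110000, payload 000 (3 bits).
Byte 2: 0xAA = 10101010 (10xxxxxx ✓), payload 101010.
Byte 3: 0xB3 = 10110011 (10xxxxxx ✓), payload 110011.
Byte 4: 0xB2 = 10110010 (10xxxxxx ✓), payload 110010.
Concatenate: 000101010110011110010 = 0x2ACF2 (21 bits → U+2ACF2).

U+2ACF2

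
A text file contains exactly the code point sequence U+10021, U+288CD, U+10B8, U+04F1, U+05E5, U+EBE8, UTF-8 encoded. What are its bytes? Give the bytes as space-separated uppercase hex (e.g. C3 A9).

U+10021: 4-byte form → F0 90 80 A1.
U+288CD: 4-byte form → F0 A8 A3 8D.
U+10B8: 3-byte form → E1 82 B8.
U+04F1: 2-byte form → D3 B1.
U+05E5: 2-byte form → D7 A5.
U+EBE8: 3-byte form → EE AF A8.
Concatenated (18 bytes): F0 90 80 A1 F0 A8 A3 8D E1 82 B8 D3 B1 D7 A5 EE AF A8.

F0 90 80 A1 F0 A8 A3 8D E1 82 B8 D3 B1 D7 A5 EE AF A8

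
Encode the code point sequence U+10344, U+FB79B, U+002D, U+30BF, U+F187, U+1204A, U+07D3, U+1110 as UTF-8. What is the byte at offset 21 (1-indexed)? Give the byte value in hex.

0x93

1-indexed offset 21 is 0-indexed offset 20.
U+10344 → 4-byte form F0 90 8D 84 at offsets 0–3.
U+FB79B → 4-byte form F3 BB 9E 9B at offsets 4–7.
U+002D → 1-byte form 2D at offsets 8–8.
U+30BF → 3-byte form E3 82 BF at offsets 9–11.
U+F187 → 3-byte form EF 86 87 at offsets 12–14.
U+1204A → 4-byte form F0 92 81 8A at offsets 15–18.
U+07D3 → 2-byte form DF 93 at offsets 19–20.
Offset 20 falls in char 7's range; it's byte 2 of DF 93 = 0x93.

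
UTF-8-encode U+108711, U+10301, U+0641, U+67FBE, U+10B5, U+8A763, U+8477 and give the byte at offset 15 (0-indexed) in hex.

U+108711 → 4-byte form F4 88 9C 91 at offsets 0–3.
U+10301 → 4-byte form F0 90 8C 81 at offsets 4–7.
U+0641 → 2-byte form D9 81 at offsets 8–9.
U+67FBE → 4-byte form F1 A7 BE BE at offsets 10–13.
U+10B5 → 3-byte form E1 82 B5 at offsets 14–16.
Offset 15 falls in char 5's range; it's byte 2 of E1 82 B5 = 0x82.

0x82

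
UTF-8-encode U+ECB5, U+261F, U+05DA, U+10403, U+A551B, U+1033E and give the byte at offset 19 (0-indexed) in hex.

0xBE

U+ECB5 → 3-byte form EE B2 B5 at offsets 0–2.
U+261F → 3-byte form E2 98 9F at offsets 3–5.
U+05DA → 2-byte form D7 9A at offsets 6–7.
U+10403 → 4-byte form F0 90 90 83 at offsets 8–11.
U+A551B → 4-byte form F2 A5 94 9B at offsets 12–15.
U+1033E → 4-byte form F0 90 8C BE at offsets 16–19.
Offset 19 falls in char 6's range; it's byte 4 of F0 90 8C BE = 0xBE.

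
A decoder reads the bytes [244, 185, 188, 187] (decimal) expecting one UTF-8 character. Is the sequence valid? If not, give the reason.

invalid (encodes a value above U+10FFFF)

Leading byte 0xF4 = 11110100 → 4-byte form.
Payload = 0x139F3B, which exceeds U+10FFFF, the maximum Unicode code point. (Leading bytes F5–FF, or F4 followed by ≥ 0x90, are invalid.)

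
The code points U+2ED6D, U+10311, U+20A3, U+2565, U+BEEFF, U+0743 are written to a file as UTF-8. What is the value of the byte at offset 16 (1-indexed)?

1-indexed offset 16 is 0-indexed offset 15.
U+2ED6D → 4-byte form F0 AE B5 AD at offsets 0–3.
U+10311 → 4-byte form F0 90 8C 91 at offsets 4–7.
U+20A3 → 3-byte form E2 82 A3 at offsets 8–10.
U+2565 → 3-byte form E2 95 A5 at offsets 11–13.
U+BEEFF → 4-byte form F2 BE BB BF at offsets 14–17.
Offset 15 falls in char 5's range; it's byte 2 of F2 BE BB BF = 0xBE.

0xBE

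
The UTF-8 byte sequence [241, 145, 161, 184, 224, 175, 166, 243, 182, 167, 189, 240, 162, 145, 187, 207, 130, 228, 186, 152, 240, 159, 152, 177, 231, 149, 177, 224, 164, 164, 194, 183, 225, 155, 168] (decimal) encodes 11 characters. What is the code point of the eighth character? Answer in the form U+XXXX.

U+7571

Offset 0: leading byte 0xF1 = 11110001 → 4-byte char #1 = F1 91 A1 B8.
Offset 4: leading byte 0xE0 = 11100000 → 3-byte char #2 = E0 AF A6.
Offset 7: leading byte 0xF3 = 11110011 → 4-byte char #3 = F3 B6 A7 BD.
Offset 11: leading byte 0xF0 = 11110000 → 4-byte char #4 = F0 A2 91 BB.
Offset 15: leading byte 0xCF = 11001111 → 2-byte char #5 = CF 82.
Offset 17: leading byte 0xE4 = 11100100 → 3-byte char #6 = E4 BA 98.
Offset 20: leading byte 0xF0 = 11110000 → 4-byte char #7 = F0 9F 98 B1.
Offset 24: leading byte 0xE7 = 11100111 → 3-byte char #8 = E7 95 B1.
Leading byte 0xE7 = 11100111 matches 1110xxxx → 3-byte sequence.
Byte 1: 0xE7 = 11100111, payload 0111 (4 bits).
Byte 2: 0x95 = 10010101 (10xxxxxx ✓), payload 010101.
Byte 3: 0xB1 = 10110001 (10xxxxxx ✓), payload 110001.
Concatenate: 0111010101110001 = 0x7571 (16 bits → U+7571).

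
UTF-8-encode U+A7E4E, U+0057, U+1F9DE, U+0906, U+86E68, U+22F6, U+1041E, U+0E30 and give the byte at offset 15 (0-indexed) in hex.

U+A7E4E → 4-byte form F2 A7 B9 8E at offsets 0–3.
U+0057 → 1-byte form 57 at offsets 4–4.
U+1F9DE → 4-byte form F0 9F A7 9E at offsets 5–8.
U+0906 → 3-byte form E0 A4 86 at offsets 9–11.
U+86E68 → 4-byte form F2 86 B9 A8 at offsets 12–15.
Offset 15 falls in char 5's range; it's byte 4 of F2 86 B9 A8 = 0xA8.

0xA8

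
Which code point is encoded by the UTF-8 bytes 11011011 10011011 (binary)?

Leading byte 0xDB = 11011011 matches 110xxxxx → 2-byte sequence.
Byte 1: 0xDB = 11011011, payload 11011 (5 bits).
Byte 2: 0x9B = 10011011 (10xxxxxx ✓), payload 011011.
Concatenate: 11011011011 = 0x6DB (11 bits → U+06DB).

U+06DB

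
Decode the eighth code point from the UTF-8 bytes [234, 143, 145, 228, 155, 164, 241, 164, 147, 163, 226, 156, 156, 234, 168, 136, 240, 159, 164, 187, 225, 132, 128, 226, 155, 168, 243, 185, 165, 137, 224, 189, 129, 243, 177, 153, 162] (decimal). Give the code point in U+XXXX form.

Offset 0: leading byte 0xEA = 11101010 → 3-byte char #1 = EA 8F 91.
Offset 3: leading byte 0xE4 = 11100100 → 3-byte char #2 = E4 9B A4.
Offset 6: leading byte 0xF1 = 11110001 → 4-byte char #3 = F1 A4 93 A3.
Offset 10: leading byte 0xE2 = 11100010 → 3-byte char #4 = E2 9C 9C.
Offset 13: leading byte 0xEA = 11101010 → 3-byte char #5 = EA A8 88.
Offset 16: leading byte 0xF0 = 11110000 → 4-byte char #6 = F0 9F A4 BB.
Offset 20: leading byte 0xE1 = 11100001 → 3-byte char #7 = E1 84 80.
Offset 23: leading byte 0xE2 = 11100010 → 3-byte char #8 = E2 9B A8.
Leading byte 0xE2 = 11100010 matches 1110xxxx → 3-byte sequence.
Byte 1: 0xE2 = 11100010, payload 0010 (4 bits).
Byte 2: 0x9B = 10011011 (10xxxxxx ✓), payload 011011.
Byte 3: 0xA8 = 10101000 (10xxxxxx ✓), payload 101000.
Concatenate: 0010011011101000 = 0x26E8 (16 bits → U+26E8).

U+26E8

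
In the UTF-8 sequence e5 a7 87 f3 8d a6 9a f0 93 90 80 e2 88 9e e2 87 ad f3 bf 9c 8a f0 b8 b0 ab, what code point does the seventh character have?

Offset 0: leading byte 0xE5 = 11100101 → 3-byte char #1 = E5 A7 87.
Offset 3: leading byte 0xF3 = 11110011 → 4-byte char #2 = F3 8D A6 9A.
Offset 7: leading byte 0xF0 = 11110000 → 4-byte char #3 = F0 93 90 80.
Offset 11: leading byte 0xE2 = 11100010 → 3-byte char #4 = E2 88 9E.
Offset 14: leading byte 0xE2 = 11100010 → 3-byte char #5 = E2 87 AD.
Offset 17: leading byte 0xF3 = 11110011 → 4-byte char #6 = F3 BF 9C 8A.
Offset 21: leading byte 0xF0 = 11110000 → 4-byte char #7 = F0 B8 B0 AB.
Leading byte 0xF0 = 11110000 matches 11110xxx → 4-byte sequence.
Byte 1: 0xF0 = 11110000, payload 000 (3 bits).
Byte 2: 0xB8 = 10111000 (10xxxxxx ✓), payload 111000.
Byte 3: 0xB0 = 10110000 (10xxxxxx ✓), payload 110000.
Byte 4: 0xAB = 10101011 (10xxxxxx ✓), payload 101011.
Concatenate: 000111000110000101011 = 0x38C2B (21 bits → U+38C2B).

U+38C2B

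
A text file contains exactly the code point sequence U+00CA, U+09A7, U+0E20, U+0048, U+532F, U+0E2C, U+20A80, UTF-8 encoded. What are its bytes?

U+00CA: 2-byte form → C3 8A.
U+09A7: 3-byte form → E0 A6 A7.
U+0E20: 3-byte form → E0 B8 A0.
U+0048: 1-byte form → 48.
U+532F: 3-byte form → E5 8C AF.
U+0E2C: 3-byte form → E0 B8 AC.
U+20A80: 4-byte form → F0 A0 AA 80.
Concatenated (19 bytes): C3 8A E0 A6 A7 E0 B8 A0 48 E5 8C AF E0 B8 AC F0 A0 AA 80.

C3 8A E0 A6 A7 E0 B8 A0 48 E5 8C AF E0 B8 AC F0 A0 AA 80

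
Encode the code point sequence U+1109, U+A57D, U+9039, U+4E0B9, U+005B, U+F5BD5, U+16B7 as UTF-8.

U+1109: 3-byte form → E1 84 89.
U+A57D: 3-byte form → EA 95 BD.
U+9039: 3-byte form → E9 80 B9.
U+4E0B9: 4-byte form → F1 8E 82 B9.
U+005B: 1-byte form → 5B.
U+F5BD5: 4-byte form → F3 B5 AF 95.
U+16B7: 3-byte form → E1 9A B7.
Concatenated (21 bytes): E1 84 89 EA 95 BD E9 80 B9 F1 8E 82 B9 5B F3 B5 AF 95 E1 9A B7.

E1 84 89 EA 95 BD E9 80 B9 F1 8E 82 B9 5B F3 B5 AF 95 E1 9A B7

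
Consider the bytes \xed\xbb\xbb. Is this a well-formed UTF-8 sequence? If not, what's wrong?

Structurally a 3-byte sequence; payload = 0xDEFB.
But 0xDEFB is in U+D800–U+DFFF, the surrogate range. Surrogates are not Unicode scalar values and are forbidden in UTF-8.

invalid (encodes a surrogate (U+D800–U+DFFF))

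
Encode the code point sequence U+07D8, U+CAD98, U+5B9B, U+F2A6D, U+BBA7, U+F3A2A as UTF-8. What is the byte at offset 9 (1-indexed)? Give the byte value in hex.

0x9B

1-indexed offset 9 is 0-indexed offset 8.
U+07D8 → 2-byte form DF 98 at offsets 0–1.
U+CAD98 → 4-byte form F3 8A B6 98 at offsets 2–5.
U+5B9B → 3-byte form E5 AE 9B at offsets 6–8.
Offset 8 falls in char 3's range; it's byte 3 of E5 AE 9B = 0x9B.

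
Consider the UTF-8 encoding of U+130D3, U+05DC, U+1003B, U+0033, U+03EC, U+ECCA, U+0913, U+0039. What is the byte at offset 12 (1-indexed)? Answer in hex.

0xCF

1-indexed offset 12 is 0-indexed offset 11.
U+130D3 → 4-byte form F0 93 83 93 at offsets 0–3.
U+05DC → 2-byte form D7 9C at offsets 4–5.
U+1003B → 4-byte form F0 90 80 BB at offsets 6–9.
U+0033 → 1-byte form 33 at offsets 10–10.
U+03EC → 2-byte form CF AC at offsets 11–12.
Offset 11 falls in char 5's range; it's byte 1 of CF AC = 0xCF.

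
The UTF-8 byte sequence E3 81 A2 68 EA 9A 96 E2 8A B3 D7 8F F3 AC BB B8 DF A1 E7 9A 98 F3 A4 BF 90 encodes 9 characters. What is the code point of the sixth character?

Offset 0: leading byte 0xE3 = 11100011 → 3-byte char #1 = E3 81 A2.
Offset 3: leading byte 0x68 = 01101000 → 1-byte char #2 = 68.
Offset 4: leading byte 0xEA = 11101010 → 3-byte char #3 = EA 9A 96.
Offset 7: leading byte 0xE2 = 11100010 → 3-byte char #4 = E2 8A B3.
Offset 10: leading byte 0xD7 = 11010111 → 2-byte char #5 = D7 8F.
Offset 12: leading byte 0xF3 = 11110011 → 4-byte char #6 = F3 AC BB B8.
Leading byte 0xF3 = 11110011 matches 11110xxx → 4-byte sequence.
Byte 1: 0xF3 = 11110011, payload 011 (3 bits).
Byte 2: 0xAC = 10101100 (10xxxxxx ✓), payload 101100.
Byte 3: 0xBB = 10111011 (10xxxxxx ✓), payload 111011.
Byte 4: 0xB8 = 10111000 (10xxxxxx ✓), payload 111000.
Concatenate: 011101100111011111000 = 0xECEF8 (21 bits → U+ECEF8).

U+ECEF8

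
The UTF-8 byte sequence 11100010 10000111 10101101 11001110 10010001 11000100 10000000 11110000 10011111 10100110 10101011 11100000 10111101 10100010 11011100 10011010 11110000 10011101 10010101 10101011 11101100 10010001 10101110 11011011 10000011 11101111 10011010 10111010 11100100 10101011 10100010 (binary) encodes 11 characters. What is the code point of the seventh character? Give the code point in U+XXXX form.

U+1D56B

Offset 0: leading byte 0xE2 = 11100010 → 3-byte char #1 = E2 87 AD.
Offset 3: leading byte 0xCE = 11001110 → 2-byte char #2 = CE 91.
Offset 5: leading byte 0xC4 = 11000100 → 2-byte char #3 = C4 80.
Offset 7: leading byte 0xF0 = 11110000 → 4-byte char #4 = F0 9F A6 AB.
Offset 11: leading byte 0xE0 = 11100000 → 3-byte char #5 = E0 BD A2.
Offset 14: leading byte 0xDC = 11011100 → 2-byte char #6 = DC 9A.
Offset 16: leading byte 0xF0 = 11110000 → 4-byte char #7 = F0 9D 95 AB.
Leading byte 0xF0 = 11110000 matches 11110xxx → 4-byte sequence.
Byte 1: 0xF0 = 11110000, payload 000 (3 bits).
Byte 2: 0x9D = 10011101 (10xxxxxx ✓), payload 011101.
Byte 3: 0x95 = 10010101 (10xxxxxx ✓), payload 010101.
Byte 4: 0xAB = 10101011 (10xxxxxx ✓), payload 101011.
Concatenate: 000011101010101101011 = 0x1D56B (21 bits → U+1D56B).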